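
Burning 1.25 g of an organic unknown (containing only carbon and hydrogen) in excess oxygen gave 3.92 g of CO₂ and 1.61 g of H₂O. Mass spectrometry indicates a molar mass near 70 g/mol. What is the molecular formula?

mol C = 3.92 g CO₂ ÷ 44.009 g/mol = 0.08907 mol
mol H = 2 × 1.61 g H₂O ÷ 18.015 g/mol = 0.1787 mol
Divide by the smallest (0.08907 mol): C 1.000, H 2.007
Empirical formula: CH2
Empirical-formula mass = 14.03 g/mol; 70 ÷ 14.03 ≈ 5, so the molecular formula is C5H10.

C5H10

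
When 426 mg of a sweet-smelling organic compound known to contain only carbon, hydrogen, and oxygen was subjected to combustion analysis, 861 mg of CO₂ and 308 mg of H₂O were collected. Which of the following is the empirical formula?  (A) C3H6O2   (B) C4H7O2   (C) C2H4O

mol C = 0.861 g CO₂ ÷ 44.009 g/mol = 0.01956 mol
mol H = 2 × 0.308 g H₂O ÷ 18.015 g/mol = 0.03419 mol
mass O = 0.426 − (0.2350 + 0.03447) = 0.1565 g → mol O = 0.1565 ÷ 15.999 = 0.009785 mol
Divide by the smallest (0.009785 mol): C 1.999, H 3.495, O 1.000
Multiplying each by 2 gives whole numbers: C 4.00, H 6.99, O 2.00

(B) C4H7O2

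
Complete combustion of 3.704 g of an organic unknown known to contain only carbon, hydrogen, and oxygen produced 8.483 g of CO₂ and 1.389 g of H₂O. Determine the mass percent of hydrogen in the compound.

mol C = 8.483 g CO₂ ÷ 44.009 g/mol = 0.19276 mol
mol H = 2 × 1.389 g H₂O ÷ 18.015 g/mol = 0.15420 mol
mass O = 3.704 − (2.3152 + 0.15544) = 1.2334 g → mol O = 1.2334 ÷ 15.999 = 0.077090 mol
mass % H = 0.15544 g ÷ 3.704 g × 100%

4.20%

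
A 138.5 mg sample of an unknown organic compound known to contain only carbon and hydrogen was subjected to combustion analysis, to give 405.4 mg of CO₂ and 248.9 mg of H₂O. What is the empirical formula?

mol C = 0.4054 g CO₂ ÷ 44.009 g/mol = 0.0092118 mol
mol H = 2 × 0.2489 g H₂O ÷ 18.015 g/mol = 0.027633 mol
Divide by the smallest (0.0092118 mol): C 1.000, H 3.000

CH3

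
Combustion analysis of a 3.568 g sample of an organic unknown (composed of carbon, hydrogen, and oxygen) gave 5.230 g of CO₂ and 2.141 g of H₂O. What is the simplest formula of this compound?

CH2O

mol C = 5.230 g CO₂ ÷ 44.009 g/mol = 0.11884 mol
mol H = 2 × 2.141 g H₂O ÷ 18.015 g/mol = 0.23769 mol
mass O = 3.568 − (1.4274 + 0.23959) = 1.9010 g → mol O = 1.9010 ÷ 15.999 = 0.11882 mol
Divide by the smallest (0.11882 mol): C 1.000, H 2.000, O 1.000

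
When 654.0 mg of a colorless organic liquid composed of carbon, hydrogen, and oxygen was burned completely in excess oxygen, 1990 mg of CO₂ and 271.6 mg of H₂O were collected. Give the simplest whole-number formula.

C9H6O

mol C = 1.990 g CO₂ ÷ 44.009 g/mol = 0.045218 mol
mol H = 2 × 0.2716 g H₂O ÷ 18.015 g/mol = 0.030153 mol
mass O = 0.6540 − (0.54311 + 0.030394) = 0.080492 g → mol O = 0.080492 ÷ 15.999 = 0.0050311 mol
Divide by the smallest (0.0050311 mol): C 8.988, H 5.993, O 1.000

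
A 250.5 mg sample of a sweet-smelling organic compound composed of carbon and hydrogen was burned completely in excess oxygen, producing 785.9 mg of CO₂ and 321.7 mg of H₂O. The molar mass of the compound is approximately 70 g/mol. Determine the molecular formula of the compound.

mol C = 0.7859 g CO₂ ÷ 44.009 g/mol = 0.017858 mol
mol H = 2 × 0.3217 g H₂O ÷ 18.015 g/mol = 0.035715 mol
Divide by the smallest (0.017858 mol): C 1.000, H 2.000
Empirical formula: CH2
Empirical-formula mass = 14.03 g/mol; 70 ÷ 14.03 ≈ 5, so the molecular formula is C5H10.

C5H10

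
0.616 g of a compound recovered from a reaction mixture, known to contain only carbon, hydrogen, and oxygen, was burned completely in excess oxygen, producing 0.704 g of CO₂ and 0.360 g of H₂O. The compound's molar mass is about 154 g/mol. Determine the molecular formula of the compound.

C4H10O6

mol C = 0.704 g CO₂ ÷ 44.009 g/mol = 0.01600 mol
mol H = 2 × 0.360 g H₂O ÷ 18.015 g/mol = 0.03997 mol
mass O = 0.616 − (0.1921 + 0.04029) = 0.3836 g → mol O = 0.3836 ÷ 15.999 = 0.02398 mol
Divide by the smallest (0.01600 mol): C 1.000, H 2.498, O 1.499
Multiplying each by 2 gives whole numbers: C 2.00, H 5.00, O 3.00
Empirical formula: C2H5O3
Empirical-formula mass = 77.06 g/mol; 154 ÷ 77.06 ≈ 2, so the molecular formula is C4H10O6.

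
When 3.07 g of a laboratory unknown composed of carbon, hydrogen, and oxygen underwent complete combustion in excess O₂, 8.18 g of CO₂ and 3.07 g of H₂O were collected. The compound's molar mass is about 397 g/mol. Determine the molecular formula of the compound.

mol C = 8.18 g CO₂ ÷ 44.009 g/mol = 0.1859 mol
mol H = 2 × 3.07 g H₂O ÷ 18.015 g/mol = 0.3408 mol
mass O = 3.07 − (2.232 + 0.3436) = 0.4939 g → mol O = 0.4939 ÷ 15.999 = 0.03087 mol
Divide by the smallest (0.03087 mol): C 6.020, H 11.039, O 1.000
Empirical formula: C6H11O
Empirical-formula mass = 99.15 g/mol; 397 ÷ 99.15 ≈ 4, so the molecular formula is C24H44O4.

C24H44O4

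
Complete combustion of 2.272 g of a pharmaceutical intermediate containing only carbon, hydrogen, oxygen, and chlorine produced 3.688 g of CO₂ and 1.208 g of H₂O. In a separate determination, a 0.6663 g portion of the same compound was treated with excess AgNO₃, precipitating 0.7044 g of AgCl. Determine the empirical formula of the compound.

mol C = 3.688 g CO₂ ÷ 44.009 g/mol = 0.083801 mol
mol H = 2 × 1.208 g H₂O ÷ 18.015 g/mol = 0.13411 mol
From the AgCl data: mol Cl per gram of compound = (0.7044 ÷ 143.318) ÷ 0.6663 = 0.0073765 mol/g, so in the 2.272 g combustion sample mol Cl = 0.016759 mol
mass O = 2.272 − (1.0065 + 0.13518 + 0.59412) = 0.53616 g → mol O = 0.53616 ÷ 15.999 = 0.033512 mol
Divide by the smallest (0.016759 mol): C 5.000, H 8.002, Cl 1.000, O 2.000

C5H8ClO2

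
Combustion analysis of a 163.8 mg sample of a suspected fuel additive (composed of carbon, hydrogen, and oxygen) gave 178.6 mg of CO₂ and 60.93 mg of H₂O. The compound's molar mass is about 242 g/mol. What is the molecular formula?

C6H10O10

mol C = 0.1786 g CO₂ ÷ 44.009 g/mol = 0.0040583 mol
mol H = 2 × 0.06093 g H₂O ÷ 18.015 g/mol = 0.0067644 mol
mass O = 0.1638 − (0.048744 + 0.0068185) = 0.10824 g → mol O = 0.10824 ÷ 15.999 = 0.0067653 mol
Divide by the smallest (0.0040583 mol): C 1.000, H 1.667, O 1.667
Multiplying each by 3 gives whole numbers: C 3.00, H 5.00, O 5.00
Empirical formula: C3H5O5
Empirical-formula mass = 121.07 g/mol; 242 ÷ 121.07 ≈ 2, so the molecular formula is C6H10O10.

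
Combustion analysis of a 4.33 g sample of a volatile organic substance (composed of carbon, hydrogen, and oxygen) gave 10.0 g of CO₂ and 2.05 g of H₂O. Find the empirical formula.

mol C = 10.0 g CO₂ ÷ 44.009 g/mol = 0.2272 mol
mol H = 2 × 2.05 g H₂O ÷ 18.015 g/mol = 0.2276 mol
mass O = 4.33 − (2.729 + 0.2294) = 1.371 g → mol O = 1.371 ÷ 15.999 = 0.08572 mol
Divide by the smallest (0.08572 mol): C 2.651, H 2.655, O 1.000
Multiplying each by 3 gives whole numbers: C 7.95, H 7.97, O 3.00

C8H8O3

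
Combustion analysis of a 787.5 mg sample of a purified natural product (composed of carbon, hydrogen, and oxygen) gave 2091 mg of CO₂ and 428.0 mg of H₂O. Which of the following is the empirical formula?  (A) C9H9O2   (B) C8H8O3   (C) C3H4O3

mol C = 2.091 g CO₂ ÷ 44.009 g/mol = 0.047513 mol
mol H = 2 × 0.4280 g H₂O ÷ 18.015 g/mol = 0.047516 mol
mass O = 0.7875 − (0.57068 + 0.047896) = 0.16893 g → mol O = 0.16893 ÷ 15.999 = 0.010558 mol
Divide by the smallest (0.010558 mol): C 4.500, H 4.500, O 1.000
Multiplying each by 2 gives whole numbers: C 9.00, H 9.00, O 2.00

(A) C9H9O2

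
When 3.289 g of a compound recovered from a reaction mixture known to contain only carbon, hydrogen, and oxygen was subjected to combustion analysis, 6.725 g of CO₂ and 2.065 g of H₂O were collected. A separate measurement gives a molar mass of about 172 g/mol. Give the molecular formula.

C8H12O4

mol C = 6.725 g CO₂ ÷ 44.009 g/mol = 0.15281 mol
mol H = 2 × 2.065 g H₂O ÷ 18.015 g/mol = 0.22925 mol
mass O = 3.289 − (1.8354 + 0.23109) = 1.2225 g → mol O = 1.2225 ÷ 15.999 = 0.076412 mol
Divide by the smallest (0.076412 mol): C 2.000, H 3.000, O 1.000
Empirical formula: C2H3O
Empirical-formula mass = 43.05 g/mol; 172 ÷ 43.05 ≈ 4, so the molecular formula is C8H12O4.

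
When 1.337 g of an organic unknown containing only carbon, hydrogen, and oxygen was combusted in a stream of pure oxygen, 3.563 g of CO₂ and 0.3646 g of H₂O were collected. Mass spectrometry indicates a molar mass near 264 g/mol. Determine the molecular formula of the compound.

mol C = 3.563 g CO₂ ÷ 44.009 g/mol = 0.080961 mol
mol H = 2 × 0.3646 g H₂O ÷ 18.015 g/mol = 0.040477 mol
mass O = 1.337 − (0.97242 + 0.040801) = 0.32378 g → mol O = 0.32378 ÷ 15.999 = 0.020237 mol
Divide by the smallest (0.020237 mol): C 4.001, H 2.000, O 1.000
Empirical formula: C4H2O
Empirical-formula mass = 66.06 g/mol; 264 ÷ 66.06 ≈ 4, so the molecular formula is C16H8O4.

C16H8O4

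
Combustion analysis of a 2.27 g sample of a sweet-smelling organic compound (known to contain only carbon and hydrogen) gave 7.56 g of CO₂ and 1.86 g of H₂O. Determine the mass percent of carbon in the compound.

90.9%

mol C = 7.56 g CO₂ ÷ 44.009 g/mol = 0.1718 mol
mol H = 2 × 1.86 g H₂O ÷ 18.015 g/mol = 0.2065 mol
mass % C = 2.063 g ÷ 2.27 g × 100%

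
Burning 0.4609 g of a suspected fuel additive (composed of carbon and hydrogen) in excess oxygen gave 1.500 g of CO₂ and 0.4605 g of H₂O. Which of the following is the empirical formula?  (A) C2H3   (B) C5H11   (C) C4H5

mol C = 1.500 g CO₂ ÷ 44.009 g/mol = 0.034084 mol
mol H = 2 × 0.4605 g H₂O ÷ 18.015 g/mol = 0.051124 mol
Divide by the smallest (0.034084 mol): C 1.000, H 1.500
Multiplying each by 2 gives whole numbers: C 2.00, H 3.00

(A) C2H3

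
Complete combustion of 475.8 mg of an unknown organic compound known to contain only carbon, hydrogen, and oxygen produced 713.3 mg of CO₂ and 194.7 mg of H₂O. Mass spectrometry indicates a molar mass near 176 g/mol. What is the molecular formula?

C6H8O6

mol C = 0.7133 g CO₂ ÷ 44.009 g/mol = 0.016208 mol
mol H = 2 × 0.1947 g H₂O ÷ 18.015 g/mol = 0.021615 mol
mass O = 0.4758 − (0.19467 + 0.021788) = 0.25934 g → mol O = 0.25934 ÷ 15.999 = 0.016210 mol
Divide by the smallest (0.016208 mol): C 1.000, H 1.334, O 1.000
Multiplying each by 3 gives whole numbers: C 3.00, H 4.00, O 3.00
Empirical formula: C3H4O3
Empirical-formula mass = 88.06 g/mol; 176 ÷ 88.06 ≈ 2, so the molecular formula is C6H8O6.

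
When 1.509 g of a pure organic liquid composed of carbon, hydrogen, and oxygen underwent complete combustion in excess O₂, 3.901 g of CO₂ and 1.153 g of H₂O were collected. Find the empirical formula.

C9H13O2

mol C = 3.901 g CO₂ ÷ 44.009 g/mol = 0.088641 mol
mol H = 2 × 1.153 g H₂O ÷ 18.015 g/mol = 0.12800 mol
mass O = 1.509 − (1.0647 + 0.12903) = 0.31530 g → mol O = 0.31530 ÷ 15.999 = 0.019708 mol
Divide by the smallest (0.019708 mol): C 4.498, H 6.495, O 1.000
Multiplying each by 2 gives whole numbers: C 9.00, H 12.99, O 2.00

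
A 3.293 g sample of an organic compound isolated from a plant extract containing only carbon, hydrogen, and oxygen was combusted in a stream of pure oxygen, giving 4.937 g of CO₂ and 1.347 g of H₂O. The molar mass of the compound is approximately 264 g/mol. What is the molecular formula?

mol C = 4.937 g CO₂ ÷ 44.009 g/mol = 0.11218 mol
mol H = 2 × 1.347 g H₂O ÷ 18.015 g/mol = 0.14954 mol
mass O = 3.293 − (1.3474 + 0.15074) = 1.7948 g → mol O = 1.7948 ÷ 15.999 = 0.11219 mol
Divide by the smallest (0.11218 mol): C 1.000, H 1.333, O 1.000
Multiplying each by 3 gives whole numbers: C 3.00, H 4.00, O 3.00
Empirical formula: C3H4O3
Empirical-formula mass = 88.06 g/mol; 264 ÷ 88.06 ≈ 3, so the molecular formula is C9H12O9.

C9H12O9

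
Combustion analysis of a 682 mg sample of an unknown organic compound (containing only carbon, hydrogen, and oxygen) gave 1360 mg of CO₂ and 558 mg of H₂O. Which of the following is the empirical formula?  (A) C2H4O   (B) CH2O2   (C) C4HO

mol C = 1.36 g CO₂ ÷ 44.009 g/mol = 0.03090 mol
mol H = 2 × 0.558 g H₂O ÷ 18.015 g/mol = 0.06195 mol
mass O = 0.682 − (0.3712 + 0.06244) = 0.2484 g → mol O = 0.2484 ÷ 15.999 = 0.01552 mol
Divide by the smallest (0.01552 mol): C 1.991, H 3.990, O 1.000

(A) C2H4O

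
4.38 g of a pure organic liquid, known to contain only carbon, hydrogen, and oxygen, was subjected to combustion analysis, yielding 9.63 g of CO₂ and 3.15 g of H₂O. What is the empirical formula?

mol C = 9.63 g CO₂ ÷ 44.009 g/mol = 0.2188 mol
mol H = 2 × 3.15 g H₂O ÷ 18.015 g/mol = 0.3497 mol
mass O = 4.38 − (2.628 + 0.3525) = 1.399 g → mol O = 1.399 ÷ 15.999 = 0.08746 mol
Divide by the smallest (0.08746 mol): C 2.502, H 3.999, O 1.000
Multiplying each by 2 gives whole numbers: C 5.00, H 8.00, O 2.00

C5H8O2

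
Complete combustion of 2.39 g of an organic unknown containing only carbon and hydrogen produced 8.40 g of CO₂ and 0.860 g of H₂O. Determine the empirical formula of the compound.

mol C = 8.40 g CO₂ ÷ 44.009 g/mol = 0.1909 mol
mol H = 2 × 0.860 g H₂O ÷ 18.015 g/mol = 0.09548 mol
Divide by the smallest (0.09548 mol): C 1.999, H 1.000

C2H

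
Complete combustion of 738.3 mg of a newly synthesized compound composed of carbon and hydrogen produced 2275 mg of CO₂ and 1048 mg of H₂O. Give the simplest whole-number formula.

C4H9

mol C = 2.275 g CO₂ ÷ 44.009 g/mol = 0.051694 mol
mol H = 2 × 1.048 g H₂O ÷ 18.015 g/mol = 0.11635 mol
Divide by the smallest (0.051694 mol): C 1.000, H 2.251
Multiplying each by 4 gives whole numbers: C 4.00, H 9.00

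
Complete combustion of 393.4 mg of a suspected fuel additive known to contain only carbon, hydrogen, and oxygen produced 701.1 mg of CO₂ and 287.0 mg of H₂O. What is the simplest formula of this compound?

C3H6O2

mol C = 0.7011 g CO₂ ÷ 44.009 g/mol = 0.015931 mol
mol H = 2 × 0.2870 g H₂O ÷ 18.015 g/mol = 0.031862 mol
mass O = 0.3934 − (0.19135 + 0.032117) = 0.16994 g → mol O = 0.16994 ÷ 15.999 = 0.010622 mol
Divide by the smallest (0.010622 mol): C 1.500, H 3.000, O 1.000
Multiplying each by 2 gives whole numbers: C 3.00, H 6.00, O 2.00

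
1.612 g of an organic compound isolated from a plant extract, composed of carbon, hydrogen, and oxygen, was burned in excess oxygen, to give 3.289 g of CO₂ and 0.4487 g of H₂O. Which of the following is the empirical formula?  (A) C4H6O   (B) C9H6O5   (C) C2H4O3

mol C = 3.289 g CO₂ ÷ 44.009 g/mol = 0.074735 mol
mol H = 2 × 0.4487 g H₂O ÷ 18.015 g/mol = 0.049814 mol
mass O = 1.612 − (0.89764 + 0.050213) = 0.66415 g → mol O = 0.66415 ÷ 15.999 = 0.041512 mol
Divide by the smallest (0.041512 mol): C 1.800, H 1.200, O 1.000
Multiplying each by 5 gives whole numbers: C 9.00, H 6.00, O 5.00

(B) C9H6O5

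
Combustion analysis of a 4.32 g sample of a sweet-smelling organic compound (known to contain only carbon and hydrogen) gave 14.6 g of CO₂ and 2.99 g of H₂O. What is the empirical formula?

mol C = 14.6 g CO₂ ÷ 44.009 g/mol = 0.3318 mol
mol H = 2 × 2.99 g H₂O ÷ 18.015 g/mol = 0.3319 mol
Divide by the smallest (0.3318 mol): C 1.000, H 1.001

CH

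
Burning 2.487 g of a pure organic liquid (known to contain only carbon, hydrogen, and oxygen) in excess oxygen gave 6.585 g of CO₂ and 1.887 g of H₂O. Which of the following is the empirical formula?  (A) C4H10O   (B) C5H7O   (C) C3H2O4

mol C = 6.585 g CO₂ ÷ 44.009 g/mol = 0.14963 mol
mol H = 2 × 1.887 g H₂O ÷ 18.015 g/mol = 0.20949 mol
mass O = 2.487 − (1.7972 + 0.21117) = 0.47864 g → mol O = 0.47864 ÷ 15.999 = 0.029917 mol
Divide by the smallest (0.029917 mol): C 5.001, H 7.002, O 1.000

(B) C5H7O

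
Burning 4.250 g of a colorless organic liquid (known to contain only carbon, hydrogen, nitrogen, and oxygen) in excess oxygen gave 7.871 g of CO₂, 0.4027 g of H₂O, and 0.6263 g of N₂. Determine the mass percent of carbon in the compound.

50.55%

mol C = 7.871 g CO₂ ÷ 44.009 g/mol = 0.17885 mol
mol H = 2 × 0.4027 g H₂O ÷ 18.015 g/mol = 0.044707 mol
mol N = 2 × 0.6263 g N₂ ÷ 28.014 g/mol = 0.044713 mol
mass O = 4.250 − (2.1482 + 0.045065 + 0.62630) = 1.4305 g → mol O = 1.4305 ÷ 15.999 = 0.089410 mol
mass % C = 2.1482 g ÷ 4.250 g × 100%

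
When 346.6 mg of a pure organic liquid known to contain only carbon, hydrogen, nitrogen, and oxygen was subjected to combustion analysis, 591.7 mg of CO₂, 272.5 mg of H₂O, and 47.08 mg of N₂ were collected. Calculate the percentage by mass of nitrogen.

13.58%

mol C = 0.5917 g CO₂ ÷ 44.009 g/mol = 0.013445 mol
mol H = 2 × 0.2725 g H₂O ÷ 18.015 g/mol = 0.030253 mol
mol N = 2 × 0.04708 g N₂ ÷ 28.014 g/mol = 0.0033612 mol
mass O = 0.3466 − (0.16149 + 0.030495 + 0.047080) = 0.10754 g → mol O = 0.10754 ÷ 15.999 = 0.0067215 mol
mass % N = 0.047080 g ÷ 0.3466 g × 100%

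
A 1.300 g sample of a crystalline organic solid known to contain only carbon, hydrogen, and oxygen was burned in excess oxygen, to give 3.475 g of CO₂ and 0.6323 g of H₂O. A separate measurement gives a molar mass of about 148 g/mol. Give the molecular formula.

C9H8O2

mol C = 3.475 g CO₂ ÷ 44.009 g/mol = 0.078961 mol
mol H = 2 × 0.6323 g H₂O ÷ 18.015 g/mol = 0.070197 mol
mass O = 1.300 − (0.94840 + 0.070759) = 0.28084 g → mol O = 0.28084 ÷ 15.999 = 0.017554 mol
Divide by the smallest (0.017554 mol): C 4.498, H 3.999, O 1.000
Multiplying each by 2 gives whole numbers: C 9.00, H 8.00, O 2.00
Empirical formula: C9H8O2
Empirical-formula mass = 148.16 g/mol; 148 ÷ 148.16 ≈ 1, so the molecular formula is C9H8O2.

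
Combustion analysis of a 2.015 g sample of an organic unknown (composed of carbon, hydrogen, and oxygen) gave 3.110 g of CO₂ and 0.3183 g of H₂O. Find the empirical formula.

mol C = 3.110 g CO₂ ÷ 44.009 g/mol = 0.070667 mol
mol H = 2 × 0.3183 g H₂O ÷ 18.015 g/mol = 0.035337 mol
mass O = 2.015 − (0.84879 + 0.035620) = 1.1306 g → mol O = 1.1306 ÷ 15.999 = 0.070667 mol
Divide by the smallest (0.035337 mol): C 2.000, H 1.000, O 2.000

C2HO2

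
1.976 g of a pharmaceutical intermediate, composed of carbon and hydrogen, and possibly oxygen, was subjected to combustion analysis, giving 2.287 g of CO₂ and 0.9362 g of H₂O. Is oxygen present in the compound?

yes

mol C = 2.287 g CO₂ ÷ 44.009 g/mol = 0.051967 mol
mol H = 2 × 0.9362 g H₂O ÷ 18.015 g/mol = 0.10394 mol
C and H account for only 0.72894 g of the 1.976 g sample; the remaining 1.2471 g must be oxygen.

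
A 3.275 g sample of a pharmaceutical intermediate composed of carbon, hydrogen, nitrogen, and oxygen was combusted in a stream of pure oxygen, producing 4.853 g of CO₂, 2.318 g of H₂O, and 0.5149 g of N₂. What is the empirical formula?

C3H7NO2

mol C = 4.853 g CO₂ ÷ 44.009 g/mol = 0.11027 mol
mol H = 2 × 2.318 g H₂O ÷ 18.015 g/mol = 0.25734 mol
mol N = 2 × 0.5149 g N₂ ÷ 28.014 g/mol = 0.036760 mol
mass O = 3.275 − (1.3245 + 0.25940 + 0.51490) = 1.1762 g → mol O = 1.1762 ÷ 15.999 = 0.073518 mol
Divide by the smallest (0.036760 mol): C 3.000, H 7.001, N 1.000, O 2.000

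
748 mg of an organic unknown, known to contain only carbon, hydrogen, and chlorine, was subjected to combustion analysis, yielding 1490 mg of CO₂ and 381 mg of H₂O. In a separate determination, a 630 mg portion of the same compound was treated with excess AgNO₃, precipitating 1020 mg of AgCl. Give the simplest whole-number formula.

mol C = 1.49 g CO₂ ÷ 44.009 g/mol = 0.03386 mol
mol H = 2 × 0.381 g H₂O ÷ 18.015 g/mol = 0.04230 mol
From the AgCl data: mol Cl per gram of compound = (1.02 ÷ 143.318) ÷ 0.630 = 0.01130 mol/g, so in the 0.748 g combustion sample mol Cl = 0.008450 mol
Divide by the smallest (0.008450 mol): C 4.007, H 5.006, Cl 1.000

C4H5Cl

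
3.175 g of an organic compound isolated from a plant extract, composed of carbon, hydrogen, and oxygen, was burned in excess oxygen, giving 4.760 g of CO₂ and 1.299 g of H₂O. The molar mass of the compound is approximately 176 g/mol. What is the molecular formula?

C6H8O6

mol C = 4.760 g CO₂ ÷ 44.009 g/mol = 0.10816 mol
mol H = 2 × 1.299 g H₂O ÷ 18.015 g/mol = 0.14421 mol
mass O = 3.175 − (1.2991 + 0.14537) = 1.7305 g → mol O = 1.7305 ÷ 15.999 = 0.10816 mol
Divide by the smallest (0.10816 mol): C 1.000, H 1.333, O 1.000
Multiplying each by 3 gives whole numbers: C 3.00, H 4.00, O 3.00
Empirical formula: C3H4O3
Empirical-formula mass = 88.06 g/mol; 176 ÷ 88.06 ≈ 2, so the molecular formula is C6H8O6.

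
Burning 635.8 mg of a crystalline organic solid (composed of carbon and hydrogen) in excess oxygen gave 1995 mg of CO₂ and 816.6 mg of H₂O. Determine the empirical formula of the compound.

CH2

mol C = 1.995 g CO₂ ÷ 44.009 g/mol = 0.045332 mol
mol H = 2 × 0.8166 g H₂O ÷ 18.015 g/mol = 0.090658 mol
Divide by the smallest (0.045332 mol): C 1.000, H 2.000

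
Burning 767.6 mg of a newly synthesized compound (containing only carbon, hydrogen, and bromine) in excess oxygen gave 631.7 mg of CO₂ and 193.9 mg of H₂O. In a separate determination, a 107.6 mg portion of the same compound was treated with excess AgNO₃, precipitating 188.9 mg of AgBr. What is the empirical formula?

C2H3Br

mol C = 0.6317 g CO₂ ÷ 44.009 g/mol = 0.014354 mol
mol H = 2 × 0.1939 g H₂O ÷ 18.015 g/mol = 0.021527 mol
From the AgBr data: mol Br per gram of compound = (0.1889 ÷ 187.772) ÷ 0.1076 = 0.0093495 mol/g, so in the 0.7676 g combustion sample mol Br = 0.0071767 mol
Divide by the smallest (0.0071767 mol): C 2.000, H 3.000, Br 1.000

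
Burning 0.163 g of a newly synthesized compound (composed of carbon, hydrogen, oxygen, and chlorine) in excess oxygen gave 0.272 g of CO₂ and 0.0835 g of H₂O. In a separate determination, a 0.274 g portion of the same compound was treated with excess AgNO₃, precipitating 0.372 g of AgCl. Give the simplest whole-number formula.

C4H6ClO

mol C = 0.272 g CO₂ ÷ 44.009 g/mol = 0.006181 mol
mol H = 2 × 0.0835 g H₂O ÷ 18.015 g/mol = 0.009270 mol
From the AgCl data: mol Cl per gram of compound = (0.372 ÷ 143.318) ÷ 0.274 = 0.009473 mol/g, so in the 0.163 g combustion sample mol Cl = 0.001544 mol
mass O = 0.163 − (0.07423 + 0.009344 + 0.05474) = 0.02468 g → mol O = 0.02468 ÷ 15.999 = 0.001543 mol
Divide by the smallest (0.001543 mol): C 4.006, H 6.009, Cl 1.001, O 1.000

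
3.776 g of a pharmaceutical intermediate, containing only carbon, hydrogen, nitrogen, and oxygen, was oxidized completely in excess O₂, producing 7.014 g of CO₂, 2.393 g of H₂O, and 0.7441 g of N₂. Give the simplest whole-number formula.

C3H5NO

mol C = 7.014 g CO₂ ÷ 44.009 g/mol = 0.15938 mol
mol H = 2 × 2.393 g H₂O ÷ 18.015 g/mol = 0.26567 mol
mol N = 2 × 0.7441 g N₂ ÷ 28.014 g/mol = 0.053123 mol
mass O = 3.776 − (1.9143 + 0.26779 + 0.74410) = 0.84984 g → mol O = 0.84984 ÷ 15.999 = 0.053118 mol
Divide by the smallest (0.053118 mol): C 3.000, H 5.001, N 1.000, O 1.000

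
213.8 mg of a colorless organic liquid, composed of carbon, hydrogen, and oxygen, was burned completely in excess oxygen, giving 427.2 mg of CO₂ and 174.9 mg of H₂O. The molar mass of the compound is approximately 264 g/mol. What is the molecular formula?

C12H24O6

mol C = 0.4272 g CO₂ ÷ 44.009 g/mol = 0.0097071 mol
mol H = 2 × 0.1749 g H₂O ÷ 18.015 g/mol = 0.019417 mol
mass O = 0.2138 − (0.11659 + 0.019572) = 0.077635 g → mol O = 0.077635 ÷ 15.999 = 0.0048525 mol
Divide by the smallest (0.0048525 mol): C 2.000, H 4.001, O 1.000
Empirical formula: C2H4O
Empirical-formula mass = 44.05 g/mol; 264 ÷ 44.05 ≈ 6, so the molecular formula is C12H24O6.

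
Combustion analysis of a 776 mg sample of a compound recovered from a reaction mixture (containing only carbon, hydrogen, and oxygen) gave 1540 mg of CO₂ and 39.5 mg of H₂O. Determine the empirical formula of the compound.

mol C = 1.54 g CO₂ ÷ 44.009 g/mol = 0.03499 mol
mol H = 2 × 0.0395 g H₂O ÷ 18.015 g/mol = 0.004385 mol
mass O = 0.776 − (0.4203 + 0.004420) = 0.3513 g → mol O = 0.3513 ÷ 15.999 = 0.02196 mol
Divide by the smallest (0.004385 mol): C 7.980, H 1.000, O 5.007

C8HO5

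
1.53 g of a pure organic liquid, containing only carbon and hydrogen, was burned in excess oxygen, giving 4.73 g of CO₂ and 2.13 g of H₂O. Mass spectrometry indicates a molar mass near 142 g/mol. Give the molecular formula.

mol C = 4.73 g CO₂ ÷ 44.009 g/mol = 0.1075 mol
mol H = 2 × 2.13 g H₂O ÷ 18.015 g/mol = 0.2365 mol
Divide by the smallest (0.1075 mol): C 1.000, H 2.200
Multiplying each by 5 gives whole numbers: C 5.00, H 11.00
Empirical formula: C5H11
Empirical-formula mass = 71.14 g/mol; 142 ÷ 71.14 ≈ 2, so the molecular formula is C10H22.

C10H22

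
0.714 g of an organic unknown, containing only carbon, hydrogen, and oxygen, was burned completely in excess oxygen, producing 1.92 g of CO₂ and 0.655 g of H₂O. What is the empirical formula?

mol C = 1.92 g CO₂ ÷ 44.009 g/mol = 0.04363 mol
mol H = 2 × 0.655 g H₂O ÷ 18.015 g/mol = 0.07272 mol
mass O = 0.714 − (0.5240 + 0.07330) = 0.1167 g → mol O = 0.1167 ÷ 15.999 = 0.007294 mol
Divide by the smallest (0.007294 mol): C 5.982, H 9.970, O 1.000

C6H10O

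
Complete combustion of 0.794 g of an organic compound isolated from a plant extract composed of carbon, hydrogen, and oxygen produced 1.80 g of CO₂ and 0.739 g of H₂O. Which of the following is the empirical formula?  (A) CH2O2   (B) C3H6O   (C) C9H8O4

(B) C3H6O

mol C = 1.80 g CO₂ ÷ 44.009 g/mol = 0.04090 mol
mol H = 2 × 0.739 g H₂O ÷ 18.015 g/mol = 0.08204 mol
mass O = 0.794 − (0.4913 + 0.08270) = 0.2200 g → mol O = 0.2200 ÷ 15.999 = 0.01375 mol
Divide by the smallest (0.01375 mol): C 2.974, H 5.965, O 1.000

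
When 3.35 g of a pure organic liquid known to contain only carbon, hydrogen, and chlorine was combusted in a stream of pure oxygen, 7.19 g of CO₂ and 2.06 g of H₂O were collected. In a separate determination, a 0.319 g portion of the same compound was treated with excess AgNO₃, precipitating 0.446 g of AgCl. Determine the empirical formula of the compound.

mol C = 7.19 g CO₂ ÷ 44.009 g/mol = 0.1634 mol
mol H = 2 × 2.06 g H₂O ÷ 18.015 g/mol = 0.2287 mol
From the AgCl data: mol Cl per gram of compound = (0.446 ÷ 143.318) ÷ 0.319 = 0.009755 mol/g, so in the 3.35 g combustion sample mol Cl = 0.03268 mol
Divide by the smallest (0.03268 mol): C 4.999, H 6.998, Cl 1.000

C5H7Cl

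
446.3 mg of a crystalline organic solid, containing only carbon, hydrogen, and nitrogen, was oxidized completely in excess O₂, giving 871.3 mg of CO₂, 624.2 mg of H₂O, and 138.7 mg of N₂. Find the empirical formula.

mol C = 0.8713 g CO₂ ÷ 44.009 g/mol = 0.019798 mol
mol H = 2 × 0.6242 g H₂O ÷ 18.015 g/mol = 0.069298 mol
mol N = 2 × 0.1387 g N₂ ÷ 28.014 g/mol = 0.0099022 mol
Divide by the smallest (0.0099022 mol): C 1.999, H 6.998, N 1.000

C2H7N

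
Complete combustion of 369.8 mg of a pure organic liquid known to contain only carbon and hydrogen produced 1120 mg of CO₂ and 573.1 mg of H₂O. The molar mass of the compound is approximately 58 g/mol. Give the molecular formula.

C4H10

mol C = 1.120 g CO₂ ÷ 44.009 g/mol = 0.025449 mol
mol H = 2 × 0.5731 g H₂O ÷ 18.015 g/mol = 0.063625 mol
Divide by the smallest (0.025449 mol): C 1.000, H 2.500
Multiplying each by 2 gives whole numbers: C 2.00, H 5.00
Empirical formula: C2H5
Empirical-formula mass = 29.06 g/mol; 58 ÷ 29.06 ≈ 2, so the molecular formula is C4H10.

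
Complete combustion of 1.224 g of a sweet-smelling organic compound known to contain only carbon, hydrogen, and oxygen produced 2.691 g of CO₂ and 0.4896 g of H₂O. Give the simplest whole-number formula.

mol C = 2.691 g CO₂ ÷ 44.009 g/mol = 0.061147 mol
mol H = 2 × 0.4896 g H₂O ÷ 18.015 g/mol = 0.054355 mol
mass O = 1.224 − (0.73443 + 0.054790) = 0.43478 g → mol O = 0.43478 ÷ 15.999 = 0.027175 mol
Divide by the smallest (0.027175 mol): C 2.250, H 2.000, O 1.000
Multiplying each by 4 gives whole numbers: C 9.00, H 8.00, O 4.00

C9H8O4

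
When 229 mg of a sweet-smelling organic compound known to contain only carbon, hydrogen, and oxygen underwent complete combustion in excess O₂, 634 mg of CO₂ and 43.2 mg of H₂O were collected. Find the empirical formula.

mol C = 0.634 g CO₂ ÷ 44.009 g/mol = 0.01441 mol
mol H = 2 × 0.0432 g H₂O ÷ 18.015 g/mol = 0.004796 mol
mass O = 0.229 − (0.1730 + 0.004834) = 0.05113 g → mol O = 0.05113 ÷ 15.999 = 0.003196 mol
Divide by the smallest (0.003196 mol): C 4.507, H 1.501, O 1.000
Multiplying each by 2 gives whole numbers: C 9.01, H 3.00, O 2.00

C9H3O2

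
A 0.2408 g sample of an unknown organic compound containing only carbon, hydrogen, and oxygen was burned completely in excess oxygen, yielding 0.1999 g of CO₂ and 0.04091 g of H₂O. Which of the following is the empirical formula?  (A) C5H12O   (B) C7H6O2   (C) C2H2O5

mol C = 0.1999 g CO₂ ÷ 44.009 g/mol = 0.0045423 mol
mol H = 2 × 0.04091 g H₂O ÷ 18.015 g/mol = 0.0045418 mol
mass O = 0.2408 − (0.054557 + 0.0045781) = 0.18166 g → mol O = 0.18166 ÷ 15.999 = 0.011355 mol
Divide by the smallest (0.0045418 mol): C 1.000, H 1.000, O 2.500
Multiplying each by 2 gives whole numbers: C 2.00, H 2.00, O 5.00

(C) C2H2O5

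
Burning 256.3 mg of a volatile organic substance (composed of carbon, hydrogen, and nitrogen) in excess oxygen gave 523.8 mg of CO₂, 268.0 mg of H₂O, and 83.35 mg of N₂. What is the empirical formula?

C2H5N

mol C = 0.5238 g CO₂ ÷ 44.009 g/mol = 0.011902 mol
mol H = 2 × 0.2680 g H₂O ÷ 18.015 g/mol = 0.029753 mol
mol N = 2 × 0.08335 g N₂ ÷ 28.014 g/mol = 0.0059506 mol
Divide by the smallest (0.0059506 mol): C 2.000, H 5.000, N 1.000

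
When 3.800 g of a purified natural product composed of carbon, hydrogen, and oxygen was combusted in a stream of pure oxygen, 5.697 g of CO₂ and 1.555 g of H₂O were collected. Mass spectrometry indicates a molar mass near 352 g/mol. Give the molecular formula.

mol C = 5.697 g CO₂ ÷ 44.009 g/mol = 0.12945 mol
mol H = 2 × 1.555 g H₂O ÷ 18.015 g/mol = 0.17263 mol
mass O = 3.800 − (1.5548 + 0.17401) = 2.0712 g → mol O = 2.0712 ÷ 15.999 = 0.12946 mol
Divide by the smallest (0.12945 mol): C 1.000, H 1.334, O 1.000
Multiplying each by 3 gives whole numbers: C 3.00, H 4.00, O 3.00
Empirical formula: C3H4O3
Empirical-formula mass = 88.06 g/mol; 352 ÷ 88.06 ≈ 4, so the molecular formula is C12H16O12.

C12H16O12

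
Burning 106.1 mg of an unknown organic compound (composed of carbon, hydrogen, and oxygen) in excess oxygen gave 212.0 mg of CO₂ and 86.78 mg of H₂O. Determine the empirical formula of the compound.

C2H4O

mol C = 0.2120 g CO₂ ÷ 44.009 g/mol = 0.0048172 mol
mol H = 2 × 0.08678 g H₂O ÷ 18.015 g/mol = 0.0096342 mol
mass O = 0.1061 − (0.057859 + 0.0097113) = 0.038529 g → mol O = 0.038529 ÷ 15.999 = 0.0024082 mol
Divide by the smallest (0.0024082 mol): C 2.000, H 4.001, O 1.000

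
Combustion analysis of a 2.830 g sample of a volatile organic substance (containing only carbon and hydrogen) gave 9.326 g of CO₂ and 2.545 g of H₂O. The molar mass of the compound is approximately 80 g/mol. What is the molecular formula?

mol C = 9.326 g CO₂ ÷ 44.009 g/mol = 0.21191 mol
mol H = 2 × 2.545 g H₂O ÷ 18.015 g/mol = 0.28254 mol
Divide by the smallest (0.21191 mol): C 1.000, H 1.333
Multiplying each by 3 gives whole numbers: C 3.00, H 4.00
Empirical formula: C3H4
Empirical-formula mass = 40.06 g/mol; 80 ÷ 40.06 ≈ 2, so the molecular formula is C6H8.

C6H8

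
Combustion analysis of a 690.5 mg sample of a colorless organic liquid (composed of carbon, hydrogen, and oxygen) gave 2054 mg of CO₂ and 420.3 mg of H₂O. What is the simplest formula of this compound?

C9H9O

mol C = 2.054 g CO₂ ÷ 44.009 g/mol = 0.046672 mol
mol H = 2 × 0.4203 g H₂O ÷ 18.015 g/mol = 0.046661 mol
mass O = 0.6905 − (0.56058 + 0.047034) = 0.082885 g → mol O = 0.082885 ÷ 15.999 = 0.0051806 mol
Divide by the smallest (0.0051806 mol): C 9.009, H 9.007, O 1.000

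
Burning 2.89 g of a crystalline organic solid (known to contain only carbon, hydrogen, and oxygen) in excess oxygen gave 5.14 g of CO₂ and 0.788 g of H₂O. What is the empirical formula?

mol C = 5.14 g CO₂ ÷ 44.009 g/mol = 0.1168 mol
mol H = 2 × 0.788 g H₂O ÷ 18.015 g/mol = 0.08748 mol
mass O = 2.89 − (1.403 + 0.08818) = 1.399 g → mol O = 1.399 ÷ 15.999 = 0.08744 mol
Divide by the smallest (0.08744 mol): C 1.336, H 1.000, O 1.000
Multiplying each by 3 gives whole numbers: C 4.01, H 3.00, O 3.00

C4H3O3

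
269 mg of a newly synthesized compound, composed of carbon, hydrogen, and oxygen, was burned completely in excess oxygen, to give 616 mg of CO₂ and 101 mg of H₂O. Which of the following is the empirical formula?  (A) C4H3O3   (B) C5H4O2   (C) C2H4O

(B) C5H4O2

mol C = 0.616 g CO₂ ÷ 44.009 g/mol = 0.01400 mol
mol H = 2 × 0.101 g H₂O ÷ 18.015 g/mol = 0.01121 mol
mass O = 0.269 − (0.1681 + 0.01130) = 0.08958 g → mol O = 0.08958 ÷ 15.999 = 0.005599 mol
Divide by the smallest (0.005599 mol): C 2.500, H 2.003, O 1.000
Multiplying each by 2 gives whole numbers: C 5.00, H 4.01, O 2.00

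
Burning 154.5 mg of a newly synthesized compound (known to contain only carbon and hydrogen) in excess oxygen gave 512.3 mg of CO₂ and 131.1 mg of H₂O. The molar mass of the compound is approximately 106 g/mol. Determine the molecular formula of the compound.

mol C = 0.5123 g CO₂ ÷ 44.009 g/mol = 0.011641 mol
mol H = 2 × 0.1311 g H₂O ÷ 18.015 g/mol = 0.014555 mol
Divide by the smallest (0.011641 mol): C 1.000, H 1.250
Multiplying each by 4 gives whole numbers: C 4.00, H 5.00
Empirical formula: C4H5
Empirical-formula mass = 53.08 g/mol; 106 ÷ 53.08 ≈ 2, so the molecular formula is C8H10.

C8H10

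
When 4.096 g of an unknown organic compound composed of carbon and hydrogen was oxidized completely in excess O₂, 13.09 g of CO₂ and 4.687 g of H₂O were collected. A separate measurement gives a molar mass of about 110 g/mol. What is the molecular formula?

mol C = 13.09 g CO₂ ÷ 44.009 g/mol = 0.29744 mol
mol H = 2 × 4.687 g H₂O ÷ 18.015 g/mol = 0.52034 mol
Divide by the smallest (0.29744 mol): C 1.000, H 1.749
Multiplying each by 4 gives whole numbers: C 4.00, H 7.00
Empirical formula: C4H7
Empirical-formula mass = 55.10 g/mol; 110 ÷ 55.10 ≈ 2, so the molecular formula is C8H14.

C8H14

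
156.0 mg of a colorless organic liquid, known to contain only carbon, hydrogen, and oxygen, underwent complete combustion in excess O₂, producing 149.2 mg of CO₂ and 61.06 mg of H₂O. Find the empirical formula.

CH2O2

mol C = 0.1492 g CO₂ ÷ 44.009 g/mol = 0.0033902 mol
mol H = 2 × 0.06106 g H₂O ÷ 18.015 g/mol = 0.0067788 mol
mass O = 0.1560 − (0.040720 + 0.0068330) = 0.10845 g → mol O = 0.10845 ÷ 15.999 = 0.0067784 mol
Divide by the smallest (0.0033902 mol): C 1.000, H 2.000, O 1.999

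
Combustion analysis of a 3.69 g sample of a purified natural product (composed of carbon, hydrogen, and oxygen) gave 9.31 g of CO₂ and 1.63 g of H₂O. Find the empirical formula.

mol C = 9.31 g CO₂ ÷ 44.009 g/mol = 0.2115 mol
mol H = 2 × 1.63 g H₂O ÷ 18.015 g/mol = 0.1810 mol
mass O = 3.69 − (2.541 + 0.1824) = 0.9667 g → mol O = 0.9667 ÷ 15.999 = 0.06042 mol
Divide by the smallest (0.06042 mol): C 3.501, H 2.995, O 1.000
Multiplying each by 2 gives whole numbers: C 7.00, H 5.99, O 2.00

C7H6O2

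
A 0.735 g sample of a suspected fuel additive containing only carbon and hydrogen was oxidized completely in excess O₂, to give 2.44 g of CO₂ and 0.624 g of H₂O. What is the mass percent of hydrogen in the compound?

9.5%

mol C = 2.44 g CO₂ ÷ 44.009 g/mol = 0.05544 mol
mol H = 2 × 0.624 g H₂O ÷ 18.015 g/mol = 0.06928 mol
mass % H = 0.06983 g ÷ 0.735 g × 100%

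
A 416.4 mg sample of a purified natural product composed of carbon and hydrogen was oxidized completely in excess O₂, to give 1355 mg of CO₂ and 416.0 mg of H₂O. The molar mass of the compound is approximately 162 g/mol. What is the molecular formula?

mol C = 1.355 g CO₂ ÷ 44.009 g/mol = 0.030789 mol
mol H = 2 × 0.4160 g H₂O ÷ 18.015 g/mol = 0.046184 mol
Divide by the smallest (0.030789 mol): C 1.000, H 1.500
Multiplying each by 2 gives whole numbers: C 2.00, H 3.00
Empirical formula: C2H3
Empirical-formula mass = 27.05 g/mol; 162 ÷ 27.05 ≈ 6, so the molecular formula is C12H18.

C12H18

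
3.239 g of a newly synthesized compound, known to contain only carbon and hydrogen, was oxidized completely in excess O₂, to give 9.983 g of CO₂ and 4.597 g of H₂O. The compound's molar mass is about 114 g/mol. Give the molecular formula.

mol C = 9.983 g CO₂ ÷ 44.009 g/mol = 0.22684 mol
mol H = 2 × 4.597 g H₂O ÷ 18.015 g/mol = 0.51035 mol
Divide by the smallest (0.22684 mol): C 1.000, H 2.250
Multiplying each by 4 gives whole numbers: C 4.00, H 9.00
Empirical formula: C4H9
Empirical-formula mass = 57.12 g/mol; 114 ÷ 57.12 ≈ 2, so the molecular formula is C8H18.

C8H18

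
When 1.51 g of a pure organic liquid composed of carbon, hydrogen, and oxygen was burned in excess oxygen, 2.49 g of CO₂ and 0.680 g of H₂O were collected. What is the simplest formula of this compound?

C6H8O5

mol C = 2.49 g CO₂ ÷ 44.009 g/mol = 0.05658 mol
mol H = 2 × 0.680 g H₂O ÷ 18.015 g/mol = 0.07549 mol
mass O = 1.51 − (0.6796 + 0.07610) = 0.7543 g → mol O = 0.7543 ÷ 15.999 = 0.04715 mol
Divide by the smallest (0.04715 mol): C 1.200, H 1.601, O 1.000
Multiplying each by 5 gives whole numbers: C 6.00, H 8.01, O 5.00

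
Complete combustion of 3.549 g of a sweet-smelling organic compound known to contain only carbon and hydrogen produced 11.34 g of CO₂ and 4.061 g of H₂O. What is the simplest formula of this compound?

mol C = 11.34 g CO₂ ÷ 44.009 g/mol = 0.25767 mol
mol H = 2 × 4.061 g H₂O ÷ 18.015 g/mol = 0.45085 mol
Divide by the smallest (0.25767 mol): C 1.000, H 1.750
Multiplying each by 4 gives whole numbers: C 4.00, H 7.00

C4H7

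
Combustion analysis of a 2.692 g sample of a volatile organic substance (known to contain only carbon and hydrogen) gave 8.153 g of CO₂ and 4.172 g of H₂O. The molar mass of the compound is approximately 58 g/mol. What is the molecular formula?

mol C = 8.153 g CO₂ ÷ 44.009 g/mol = 0.18526 mol
mol H = 2 × 4.172 g H₂O ÷ 18.015 g/mol = 0.46317 mol
Divide by the smallest (0.18526 mol): C 1.000, H 2.500
Multiplying each by 2 gives whole numbers: C 2.00, H 5.00
Empirical formula: C2H5
Empirical-formula mass = 29.06 g/mol; 58 ÷ 29.06 ≈ 2, so the molecular formula is C4H10.

C4H10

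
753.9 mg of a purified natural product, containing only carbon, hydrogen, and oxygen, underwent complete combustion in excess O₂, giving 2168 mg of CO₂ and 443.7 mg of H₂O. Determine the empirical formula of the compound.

C7H7O

mol C = 2.168 g CO₂ ÷ 44.009 g/mol = 0.049263 mol
mol H = 2 × 0.4437 g H₂O ÷ 18.015 g/mol = 0.049259 mol
mass O = 0.7539 − (0.59169 + 0.049653) = 0.11255 g → mol O = 0.11255 ÷ 15.999 = 0.0070350 mol
Divide by the smallest (0.0070350 mol): C 7.002, H 7.002, O 1.000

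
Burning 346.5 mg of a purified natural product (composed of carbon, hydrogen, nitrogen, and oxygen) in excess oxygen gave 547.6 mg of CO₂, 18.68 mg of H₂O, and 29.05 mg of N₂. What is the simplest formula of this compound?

C6HNO5

mol C = 0.5476 g CO₂ ÷ 44.009 g/mol = 0.012443 mol
mol H = 2 × 0.01868 g H₂O ÷ 18.015 g/mol = 0.0020738 mol
mol N = 2 × 0.02905 g N₂ ÷ 28.014 g/mol = 0.0020740 mol
mass O = 0.3465 − (0.14945 + 0.0020904 + 0.029050) = 0.16591 g → mol O = 0.16591 ÷ 15.999 = 0.010370 mol
Divide by the smallest (0.0020738 mol): C 6.000, H 1.000, N 1.000, O 5.000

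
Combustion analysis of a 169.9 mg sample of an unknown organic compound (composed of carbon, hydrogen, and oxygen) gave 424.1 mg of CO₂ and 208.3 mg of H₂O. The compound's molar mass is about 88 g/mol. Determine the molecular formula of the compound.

C5H12O

mol C = 0.4241 g CO₂ ÷ 44.009 g/mol = 0.0096367 mol
mol H = 2 × 0.2083 g H₂O ÷ 18.015 g/mol = 0.023125 mol
mass O = 0.1699 − (0.11575 + 0.023310) = 0.030844 g → mol O = 0.030844 ÷ 15.999 = 0.0019279 mol
Divide by the smallest (0.0019279 mol): C 4.999, H 11.995, O 1.000
Empirical formula: C5H12O
Empirical-formula mass = 88.15 g/mol; 88 ÷ 88.15 ≈ 1, so the molecular formula is C5H12O.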